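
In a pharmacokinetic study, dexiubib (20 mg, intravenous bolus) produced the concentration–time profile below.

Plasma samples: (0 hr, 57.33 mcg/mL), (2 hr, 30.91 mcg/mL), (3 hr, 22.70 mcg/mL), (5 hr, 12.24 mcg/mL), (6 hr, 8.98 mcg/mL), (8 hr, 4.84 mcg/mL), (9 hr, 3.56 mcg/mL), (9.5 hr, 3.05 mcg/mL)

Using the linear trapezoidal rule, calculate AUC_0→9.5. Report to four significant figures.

Trapezoidal AUC_0→9.5:
  [0→2]: (57.33+30.91)/2 × 2 = 88.24
  [2→3]: (30.91+22.70)/2 × 1 = 26.805
  [3→5]: (22.70+12.24)/2 × 2 = 34.94
  [5→6]: (12.24+8.98)/2 × 1 = 10.61
  [6→8]: (8.98+4.84)/2 × 2 = 13.82
  [8→9]: (4.84+3.56)/2 × 1 = 4.2
  [9→9.5]: (3.56+3.05)/2 × 0.5 = 1.6525
  Sum = 180.2675 mcg/mL·hr

AUC = 180.3 mcg/mL·hr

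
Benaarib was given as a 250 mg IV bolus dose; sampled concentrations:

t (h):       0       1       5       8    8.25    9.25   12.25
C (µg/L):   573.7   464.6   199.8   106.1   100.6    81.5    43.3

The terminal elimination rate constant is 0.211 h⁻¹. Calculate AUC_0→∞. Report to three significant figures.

AUC = 2820 µg/L·h

Trapezoidal AUC_0→12.25:
  [0→1]: (573.7+464.6)/2 × 1 = 519.15
  [1→5]: (464.6+199.8)/2 × 4 = 1328.8
  [5→8]: (199.8+106.1)/2 × 3 = 458.85
  [8→8.25]: (106.1+100.6)/2 × 0.25 = 25.8375
  [8.25→9.25]: (100.6+81.5)/2 × 1 = 91.05
  [9.25→12.25]: (81.5+43.3)/2 × 3 = 187.2
  Sum = 2610.8875 µg/L·h
Extrapolated tail: C_last / k_e = 43.3 / 0.211 = 205.213
AUC_0→∞ = 2610.8875 + 205.213 = 2816.1005 µg/L·h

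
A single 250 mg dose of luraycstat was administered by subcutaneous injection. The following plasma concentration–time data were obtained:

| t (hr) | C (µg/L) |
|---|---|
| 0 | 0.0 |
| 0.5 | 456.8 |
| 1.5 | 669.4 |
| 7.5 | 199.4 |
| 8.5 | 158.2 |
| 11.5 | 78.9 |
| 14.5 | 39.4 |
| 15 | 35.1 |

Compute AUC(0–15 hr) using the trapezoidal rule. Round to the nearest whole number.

Trapezoidal AUC_0→15:
  [0→0.5]: (0.0+456.8)/2 × 0.5 = 114.2
  [0.5→1.5]: (456.8+669.4)/2 × 1 = 563.1
  [1.5→7.5]: (669.4+199.4)/2 × 6 = 2606.4
  [7.5→8.5]: (199.4+158.2)/2 × 1 = 178.8
  [8.5→11.5]: (158.2+78.9)/2 × 3 = 355.65
  [11.5→14.5]: (78.9+39.4)/2 × 3 = 177.45
  [14.5→15]: (39.4+35.1)/2 × 0.5 = 18.625
  Sum = 4014.225 µg/L·hr

AUC = 4014 µg/L·hr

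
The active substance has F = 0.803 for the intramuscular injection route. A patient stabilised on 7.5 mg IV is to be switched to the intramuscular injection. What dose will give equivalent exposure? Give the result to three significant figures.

For equal systemic exposure: F × D_ev = D_iv
D_ev = D_iv / F = 7.5 / 0.803 = 9.33998 mg

D_intramuscular = 9.34 mg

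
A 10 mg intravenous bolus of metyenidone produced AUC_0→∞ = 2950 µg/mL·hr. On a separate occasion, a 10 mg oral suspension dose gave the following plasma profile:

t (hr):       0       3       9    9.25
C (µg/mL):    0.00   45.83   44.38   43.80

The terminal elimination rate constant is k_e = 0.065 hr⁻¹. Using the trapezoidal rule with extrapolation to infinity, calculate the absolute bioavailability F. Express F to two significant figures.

F = 0.35

Trapezoidal AUC_0→9.25 (oral suspension):
  [0→3]: (0.00+45.83)/2 × 3 = 68.745
  [3→9]: (45.83+44.38)/2 × 6 = 270.63
  [9→9.25]: (44.38+43.80)/2 × 0.25 = 11.0225
  Sum = 350.3975 µg/mL·hr
Tail: C_last/k_e = 43.80/0.065 = 673.846
AUC_0→∞ (oral suspension) = 350.3975 + 673.846 = 1024.2435 µg/mL·hr
F = (AUC_ev/D_ev)/(AUC_iv/D_iv) = (1024.2435/10)/(2950/10) = 102.42435/295 = 0.3472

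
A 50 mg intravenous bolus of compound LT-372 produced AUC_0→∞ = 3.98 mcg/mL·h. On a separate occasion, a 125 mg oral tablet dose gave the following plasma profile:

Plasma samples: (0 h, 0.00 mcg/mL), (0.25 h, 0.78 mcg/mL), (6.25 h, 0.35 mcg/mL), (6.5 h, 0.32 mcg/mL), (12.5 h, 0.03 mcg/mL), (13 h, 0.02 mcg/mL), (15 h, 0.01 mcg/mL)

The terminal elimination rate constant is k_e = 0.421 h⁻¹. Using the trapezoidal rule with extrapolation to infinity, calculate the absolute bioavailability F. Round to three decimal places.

F = 0.471

Trapezoidal AUC_0→15 (oral tablet):
  [0→0.25]: (0.00+0.78)/2 × 0.25 = 0.0975
  [0.25→6.25]: (0.78+0.35)/2 × 6 = 3.39
  [6.25→6.5]: (0.35+0.32)/2 × 0.25 = 0.08375
  [6.5→12.5]: (0.32+0.03)/2 × 6 = 1.05
  [12.5→13]: (0.03+0.02)/2 × 0.5 = 0.0125
  [13→15]: (0.02+0.01)/2 × 2 = 0.03
  Sum = 4.66375 mcg/mL·h
Tail: C_last/k_e = 0.01/0.421 = 0.024
AUC_0→∞ (oral tablet) = 4.66375 + 0.024 = 4.68775 mcg/mL·h
F = (AUC_ev/D_ev)/(AUC_iv/D_iv) = (4.68775/125)/(3.98/50) = 0.037502/0.0796 = 0.4711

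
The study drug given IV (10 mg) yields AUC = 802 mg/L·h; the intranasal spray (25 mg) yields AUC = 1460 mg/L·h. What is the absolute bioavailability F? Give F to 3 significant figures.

F = (AUC_ev / D_ev) / (AUC_iv / D_iv)
  = (1460/25) / (802/10)
  = 58.4 / 80.2 = 0.7282

F = 0.728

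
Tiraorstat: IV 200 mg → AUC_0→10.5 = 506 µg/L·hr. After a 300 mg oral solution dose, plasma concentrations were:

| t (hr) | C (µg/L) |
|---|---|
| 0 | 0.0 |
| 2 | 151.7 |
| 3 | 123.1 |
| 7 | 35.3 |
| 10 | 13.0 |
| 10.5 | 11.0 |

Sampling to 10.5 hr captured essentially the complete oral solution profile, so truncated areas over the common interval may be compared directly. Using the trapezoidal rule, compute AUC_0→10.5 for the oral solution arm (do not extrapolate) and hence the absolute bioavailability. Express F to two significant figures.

Trapezoidal AUC_0→10.5 (oral solution):
  [0→2]: (0.0+151.7)/2 × 2 = 151.7
  [2→3]: (151.7+123.1)/2 × 1 = 137.4
  [3→7]: (123.1+35.3)/2 × 4 = 316.8
  [7→10]: (35.3+13.0)/2 × 3 = 72.45
  [10→10.5]: (13.0+11.0)/2 × 0.5 = 6.0
  Sum = 684.35 µg/L·hr
F = (AUC_ev/D_ev)/(AUC_iv/D_iv) = (684.35/300)/(506/200) = 2.28117/2.53 = 0.9016

F = 0.90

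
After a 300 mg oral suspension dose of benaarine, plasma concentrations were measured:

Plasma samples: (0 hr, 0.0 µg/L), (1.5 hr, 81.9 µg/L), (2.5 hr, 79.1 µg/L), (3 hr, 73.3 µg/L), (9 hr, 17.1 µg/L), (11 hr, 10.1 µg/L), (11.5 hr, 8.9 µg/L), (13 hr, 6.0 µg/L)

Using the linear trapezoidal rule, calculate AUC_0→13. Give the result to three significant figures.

Trapezoidal AUC_0→13:
  [0→1.5]: (0.0+81.9)/2 × 1.5 = 61.425
  [1.5→2.5]: (81.9+79.1)/2 × 1 = 80.5
  [2.5→3]: (79.1+73.3)/2 × 0.5 = 38.1
  [3→9]: (73.3+17.1)/2 × 6 = 271.2
  [9→11]: (17.1+10.1)/2 × 2 = 27.2
  [11→11.5]: (10.1+8.9)/2 × 0.5 = 4.75
  [11.5→13]: (8.9+6.0)/2 × 1.5 = 11.175
  Sum = 494.35 µg/L·hr

AUC = 494 µg/L·hr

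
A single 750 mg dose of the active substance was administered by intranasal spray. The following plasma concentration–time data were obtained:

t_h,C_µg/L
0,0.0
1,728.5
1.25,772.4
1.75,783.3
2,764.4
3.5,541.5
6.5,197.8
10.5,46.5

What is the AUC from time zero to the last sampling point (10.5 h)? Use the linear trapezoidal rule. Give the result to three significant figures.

AUC = 3710 µg/L·h

Trapezoidal AUC_0→10.5:
  [0→1]: (0.0+728.5)/2 × 1 = 364.25
  [1→1.25]: (728.5+772.4)/2 × 0.25 = 187.6125
  [1.25→1.75]: (772.4+783.3)/2 × 0.5 = 388.925
  [1.75→2]: (783.3+764.4)/2 × 0.25 = 193.4625
  [2→3.5]: (764.4+541.5)/2 × 1.5 = 979.425
  [3.5→6.5]: (541.5+197.8)/2 × 3 = 1108.95
  [6.5→10.5]: (197.8+46.5)/2 × 4 = 488.6
  Sum = 3711.225 µg/L·h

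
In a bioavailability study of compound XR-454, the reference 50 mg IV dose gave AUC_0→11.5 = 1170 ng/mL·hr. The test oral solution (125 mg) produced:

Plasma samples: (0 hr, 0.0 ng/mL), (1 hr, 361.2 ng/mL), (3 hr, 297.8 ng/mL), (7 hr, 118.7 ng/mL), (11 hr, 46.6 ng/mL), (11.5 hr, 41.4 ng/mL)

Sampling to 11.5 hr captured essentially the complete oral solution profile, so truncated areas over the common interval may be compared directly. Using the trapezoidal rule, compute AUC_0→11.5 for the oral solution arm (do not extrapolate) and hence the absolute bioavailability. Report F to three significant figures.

F = 0.692

Trapezoidal AUC_0→11.5 (oral solution):
  [0→1]: (0.0+361.2)/2 × 1 = 180.6
  [1→3]: (361.2+297.8)/2 × 2 = 659.0
  [3→7]: (297.8+118.7)/2 × 4 = 833.0
  [7→11]: (118.7+46.6)/2 × 4 = 330.6
  [11→11.5]: (46.6+41.4)/2 × 0.5 = 22.0
  Sum = 2025.2 ng/mL·hr
F = (AUC_ev/D_ev)/(AUC_iv/D_iv) = (2025.2/125)/(1170/50) = 16.2016/23.4 = 0.6924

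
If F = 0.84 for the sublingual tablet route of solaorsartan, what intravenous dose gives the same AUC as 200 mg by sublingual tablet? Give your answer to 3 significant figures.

Systemic exposure from an extravascular dose = F × D_ev, so the equivalent IV dose is F × D_ev.
D_iv = F × D_ev = 0.84 × 200 = 168 mg

D_iv = 168 mg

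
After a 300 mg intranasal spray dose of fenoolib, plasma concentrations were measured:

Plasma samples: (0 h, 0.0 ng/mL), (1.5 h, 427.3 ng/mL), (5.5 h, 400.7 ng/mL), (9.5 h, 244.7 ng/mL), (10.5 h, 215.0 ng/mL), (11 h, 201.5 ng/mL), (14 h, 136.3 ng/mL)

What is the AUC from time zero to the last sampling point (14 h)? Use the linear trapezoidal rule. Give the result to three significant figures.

Trapezoidal AUC_0→14:
  [0→1.5]: (0.0+427.3)/2 × 1.5 = 320.475
  [1.5→5.5]: (427.3+400.7)/2 × 4 = 1656.0
  [5.5→9.5]: (400.7+244.7)/2 × 4 = 1290.8
  [9.5→10.5]: (244.7+215.0)/2 × 1 = 229.85
  [10.5→11]: (215.0+201.5)/2 × 0.5 = 104.125
  [11→14]: (201.5+136.3)/2 × 3 = 506.7
  Sum = 4107.95 ng/mL·h

AUC = 4110 ng/mL·h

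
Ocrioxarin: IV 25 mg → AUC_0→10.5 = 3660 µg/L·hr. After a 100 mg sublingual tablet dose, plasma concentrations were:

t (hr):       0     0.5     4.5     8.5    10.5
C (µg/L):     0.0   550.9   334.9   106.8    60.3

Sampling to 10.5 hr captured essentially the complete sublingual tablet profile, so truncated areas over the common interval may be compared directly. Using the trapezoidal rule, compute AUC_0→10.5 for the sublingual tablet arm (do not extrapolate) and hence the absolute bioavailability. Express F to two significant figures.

Trapezoidal AUC_0→10.5 (sublingual tablet):
  [0→0.5]: (0.0+550.9)/2 × 0.5 = 137.725
  [0.5→4.5]: (550.9+334.9)/2 × 4 = 1771.6
  [4.5→8.5]: (334.9+106.8)/2 × 4 = 883.4
  [8.5→10.5]: (106.8+60.3)/2 × 2 = 167.1
  Sum = 2959.825 µg/L·hr
F = (AUC_ev/D_ev)/(AUC_iv/D_iv) = (2959.825/100)/(3660/25) = 29.59825/146.4 = 0.2022

F = 0.20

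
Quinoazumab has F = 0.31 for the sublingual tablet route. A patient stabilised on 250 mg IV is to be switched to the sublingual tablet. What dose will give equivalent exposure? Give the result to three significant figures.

For equal systemic exposure: F × D_ev = D_iv
D_ev = D_iv / F = 250 / 0.31 = 806.452 mg

D_sublingual = 806 mg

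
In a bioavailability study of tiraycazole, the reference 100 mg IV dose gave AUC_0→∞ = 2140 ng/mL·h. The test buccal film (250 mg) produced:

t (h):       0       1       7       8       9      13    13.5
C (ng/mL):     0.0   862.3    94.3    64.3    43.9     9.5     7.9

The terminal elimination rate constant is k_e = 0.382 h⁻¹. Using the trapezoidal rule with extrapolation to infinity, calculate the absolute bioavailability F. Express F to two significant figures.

Trapezoidal AUC_0→13.5 (buccal film):
  [0→1]: (0.0+862.3)/2 × 1 = 431.15
  [1→7]: (862.3+94.3)/2 × 6 = 2869.8
  [7→8]: (94.3+64.3)/2 × 1 = 79.3
  [8→9]: (64.3+43.9)/2 × 1 = 54.1
  [9→13]: (43.9+9.5)/2 × 4 = 106.8
  [13→13.5]: (9.5+7.9)/2 × 0.5 = 4.35
  Sum = 3545.5 ng/mL·h
Tail: C_last/k_e = 7.9/0.382 = 20.681
AUC_0→∞ (buccal film) = 3545.5 + 20.681 = 3566.181 ng/mL·h
F = (AUC_ev/D_ev)/(AUC_iv/D_iv) = (3566.181/250)/(2140/100) = 14.264724/21.4 = 0.6666

F = 0.67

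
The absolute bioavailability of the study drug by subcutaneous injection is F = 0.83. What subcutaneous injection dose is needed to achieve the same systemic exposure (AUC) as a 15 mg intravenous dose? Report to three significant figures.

D_subcutaneous = 18.1 mg

For equal systemic exposure: F × D_ev = D_iv
D_ev = D_iv / F = 15 / 0.83 = 18.0723 mg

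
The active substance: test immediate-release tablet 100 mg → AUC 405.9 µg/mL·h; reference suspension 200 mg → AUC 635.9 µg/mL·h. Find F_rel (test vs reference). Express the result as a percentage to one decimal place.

F_rel = (AUC_test/D_test) / (AUC_ref/D_ref)
      = (405.9/100) / (635.9/200)
      = 4.059 / 3.1795 = 1.2766 = 127.66%

F_rel = 127.7%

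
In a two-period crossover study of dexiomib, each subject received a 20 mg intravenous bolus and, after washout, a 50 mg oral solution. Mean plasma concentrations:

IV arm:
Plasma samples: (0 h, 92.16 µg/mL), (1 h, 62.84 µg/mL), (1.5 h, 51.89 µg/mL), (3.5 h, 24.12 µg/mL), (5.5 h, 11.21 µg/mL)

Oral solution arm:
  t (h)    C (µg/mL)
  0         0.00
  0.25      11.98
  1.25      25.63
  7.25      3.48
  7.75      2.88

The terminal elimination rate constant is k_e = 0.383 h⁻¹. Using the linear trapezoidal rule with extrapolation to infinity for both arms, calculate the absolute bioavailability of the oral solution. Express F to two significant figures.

F = 0.19

Trapezoidal AUC_0→5.5 (IV):
  [0→1]: (92.16+62.84)/2 × 1 = 77.5
  [1→1.5]: (62.84+51.89)/2 × 0.5 = 28.6825
  [1.5→3.5]: (51.89+24.12)/2 × 2 = 76.01
  [3.5→5.5]: (24.12+11.21)/2 × 2 = 35.33
  Sum = 217.5225 µg/mL·h
IV tail: 11.21/0.383 = 29.269; AUC_iv,0→∞ = 217.5225 + 29.269 = 246.7915 µg/mL·h
Trapezoidal AUC_0→7.75 (oral solution):
  [0→0.25]: (0.00+11.98)/2 × 0.25 = 1.4975
  [0.25→1.25]: (11.98+25.63)/2 × 1 = 18.805
  [1.25→7.25]: (25.63+3.48)/2 × 6 = 87.33
  [7.25→7.75]: (3.48+2.88)/2 × 0.5 = 1.59
  Sum = 109.2225 µg/mL·h
oral solution tail: 2.88/0.383 = 7.520; AUC_ev,0→∞ = 109.2225 + 7.520 = 116.7425 µg/mL·h
F = (AUC_ev/D_ev)/(AUC_iv/D_iv) = (116.7425/50)/(246.7915/20) = 2.33485/12.339575 = 0.1892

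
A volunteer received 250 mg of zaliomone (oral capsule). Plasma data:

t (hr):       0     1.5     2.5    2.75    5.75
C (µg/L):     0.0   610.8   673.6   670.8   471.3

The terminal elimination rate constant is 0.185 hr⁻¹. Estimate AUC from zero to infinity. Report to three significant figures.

Trapezoidal AUC_0→5.75:
  [0→1.5]: (0.0+610.8)/2 × 1.5 = 458.1
  [1.5→2.5]: (610.8+673.6)/2 × 1 = 642.2
  [2.5→2.75]: (673.6+670.8)/2 × 0.25 = 168.05
  [2.75→5.75]: (670.8+471.3)/2 × 3 = 1713.15
  Sum = 2981.5 µg/L·hr
Extrapolated tail: C_last / k_e = 471.3 / 0.185 = 2547.568
AUC_0→∞ = 2981.5 + 2547.568 = 5529.068 µg/L·hr

AUC = 5530 µg/L·hr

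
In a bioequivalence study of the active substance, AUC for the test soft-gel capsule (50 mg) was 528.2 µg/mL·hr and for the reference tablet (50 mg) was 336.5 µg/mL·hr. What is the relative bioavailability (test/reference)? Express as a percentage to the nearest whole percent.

F_rel = 157%

F_rel = (AUC_test/D_test) / (AUC_ref/D_ref)
      = (528.2/50) / (336.5/50)
      = 10.564 / 6.73 = 1.5697 = 156.97%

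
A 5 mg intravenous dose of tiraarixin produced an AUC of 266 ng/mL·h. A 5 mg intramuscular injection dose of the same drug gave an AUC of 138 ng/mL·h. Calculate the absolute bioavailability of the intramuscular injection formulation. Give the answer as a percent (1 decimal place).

F = (AUC_ev / D_ev) / (AUC_iv / D_iv)
  = (138/5) / (266/5)
  = 27.6 / 53.2 = 0.5188
  = 51.88%

F = 51.9%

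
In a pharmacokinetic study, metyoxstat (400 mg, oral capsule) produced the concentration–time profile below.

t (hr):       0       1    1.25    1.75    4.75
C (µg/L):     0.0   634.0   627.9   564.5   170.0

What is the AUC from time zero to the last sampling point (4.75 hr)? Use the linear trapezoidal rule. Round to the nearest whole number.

AUC = 1875 µg/L·hr

Trapezoidal AUC_0→4.75:
  [0→1]: (0.0+634.0)/2 × 1 = 317.0
  [1→1.25]: (634.0+627.9)/2 × 0.25 = 157.7375
  [1.25→1.75]: (627.9+564.5)/2 × 0.5 = 298.1
  [1.75→4.75]: (564.5+170.0)/2 × 3 = 1101.75
  Sum = 1874.5875 µg/L·hr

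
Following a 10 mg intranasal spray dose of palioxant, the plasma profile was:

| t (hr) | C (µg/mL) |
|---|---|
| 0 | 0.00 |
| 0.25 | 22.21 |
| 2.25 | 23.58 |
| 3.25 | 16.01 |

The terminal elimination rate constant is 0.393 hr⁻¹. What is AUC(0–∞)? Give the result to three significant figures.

Trapezoidal AUC_0→3.25:
  [0→0.25]: (0.00+22.21)/2 × 0.25 = 2.77625
  [0.25→2.25]: (22.21+23.58)/2 × 2 = 45.79
  [2.25→3.25]: (23.58+16.01)/2 × 1 = 19.795
  Sum = 68.36125 µg/mL·hr
Extrapolated tail: C_last / k_e = 16.01 / 0.393 = 40.738
AUC_0→∞ = 68.36125 + 40.738 = 109.09925 µg/mL·hr

AUC = 109 µg/mL·hr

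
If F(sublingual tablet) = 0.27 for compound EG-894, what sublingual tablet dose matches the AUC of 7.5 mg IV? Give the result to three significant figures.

For equal systemic exposure: F × D_ev = D_iv
D_ev = D_iv / F = 7.5 / 0.27 = 27.7778 mg

D_sublingual = 27.8 mg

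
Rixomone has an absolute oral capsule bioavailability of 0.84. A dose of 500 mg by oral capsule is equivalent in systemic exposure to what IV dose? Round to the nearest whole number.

D_iv = 420 mg

Systemic exposure from an extravascular dose = F × D_ev, so the equivalent IV dose is F × D_ev.
D_iv = F × D_ev = 0.84 × 500 = 420 mg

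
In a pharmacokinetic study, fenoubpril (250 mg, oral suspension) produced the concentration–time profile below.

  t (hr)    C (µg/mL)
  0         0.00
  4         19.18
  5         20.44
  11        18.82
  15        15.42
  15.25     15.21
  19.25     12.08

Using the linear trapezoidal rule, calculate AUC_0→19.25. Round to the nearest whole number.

AUC = 303 µg/mL·hr

Trapezoidal AUC_0→19.25:
  [0→4]: (0.00+19.18)/2 × 4 = 38.36
  [4→5]: (19.18+20.44)/2 × 1 = 19.81
  [5→11]: (20.44+18.82)/2 × 6 = 117.78
  [11→15]: (18.82+15.42)/2 × 4 = 68.48
  [15→15.25]: (15.42+15.21)/2 × 0.25 = 3.82875
  [15.25→19.25]: (15.21+12.08)/2 × 4 = 54.58
  Sum = 302.83875 µg/mL·hr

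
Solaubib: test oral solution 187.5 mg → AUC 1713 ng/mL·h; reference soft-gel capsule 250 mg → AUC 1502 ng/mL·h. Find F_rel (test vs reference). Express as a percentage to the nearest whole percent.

F_rel = 152%

F_rel = (AUC_test/D_test) / (AUC_ref/D_ref)
      = (1713/187.5) / (1502/250)
      = 9.136 / 6.008 = 1.5206 = 152.06%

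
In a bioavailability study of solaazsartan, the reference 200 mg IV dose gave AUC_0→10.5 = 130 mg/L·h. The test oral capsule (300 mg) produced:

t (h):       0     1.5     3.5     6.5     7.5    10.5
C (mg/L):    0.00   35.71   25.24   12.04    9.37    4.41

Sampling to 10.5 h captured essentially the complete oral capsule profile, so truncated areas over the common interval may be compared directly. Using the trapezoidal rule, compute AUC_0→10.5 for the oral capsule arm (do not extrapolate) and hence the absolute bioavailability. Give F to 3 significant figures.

F = 0.898

Trapezoidal AUC_0→10.5 (oral capsule):
  [0→1.5]: (0.00+35.71)/2 × 1.5 = 26.7825
  [1.5→3.5]: (35.71+25.24)/2 × 2 = 60.95
  [3.5→6.5]: (25.24+12.04)/2 × 3 = 55.92
  [6.5→7.5]: (12.04+9.37)/2 × 1 = 10.705
  [7.5→10.5]: (9.37+4.41)/2 × 3 = 20.67
  Sum = 175.0275 mg/L·h
F = (AUC_ev/D_ev)/(AUC_iv/D_iv) = (175.0275/300)/(130/200) = 0.583425/0.65 = 0.8976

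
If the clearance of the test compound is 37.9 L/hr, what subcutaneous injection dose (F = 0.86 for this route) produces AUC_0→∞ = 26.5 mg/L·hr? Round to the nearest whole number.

Dose = CL × AUC_0→∞ / F
     = 37.9 × 26.5 / 0.86 = 1167.85 mg

Dose = 1168 mg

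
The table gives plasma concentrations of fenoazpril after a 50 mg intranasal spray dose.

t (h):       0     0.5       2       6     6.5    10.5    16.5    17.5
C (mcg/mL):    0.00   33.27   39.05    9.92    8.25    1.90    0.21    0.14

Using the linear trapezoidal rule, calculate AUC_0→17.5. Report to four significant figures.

AUC = 191.8 mcg/mL·h

Trapezoidal AUC_0→17.5:
  [0→0.5]: (0.00+33.27)/2 × 0.5 = 8.3175
  [0.5→2]: (33.27+39.05)/2 × 1.5 = 54.24
  [2→6]: (39.05+9.92)/2 × 4 = 97.94
  [6→6.5]: (9.92+8.25)/2 × 0.5 = 4.5425
  [6.5→10.5]: (8.25+1.90)/2 × 4 = 20.3
  [10.5→16.5]: (1.90+0.21)/2 × 6 = 6.33
  [16.5→17.5]: (0.21+0.14)/2 × 1 = 0.175
  Sum = 191.845 mcg/mL·h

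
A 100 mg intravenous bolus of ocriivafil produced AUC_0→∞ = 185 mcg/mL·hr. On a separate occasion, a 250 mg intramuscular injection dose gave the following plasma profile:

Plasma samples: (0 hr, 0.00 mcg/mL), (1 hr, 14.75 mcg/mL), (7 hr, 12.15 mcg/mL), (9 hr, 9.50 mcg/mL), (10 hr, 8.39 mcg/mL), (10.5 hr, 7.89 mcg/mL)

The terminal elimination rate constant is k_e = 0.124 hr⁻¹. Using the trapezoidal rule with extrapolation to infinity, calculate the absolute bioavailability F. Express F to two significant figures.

Trapezoidal AUC_0→10.5 (intramuscular injection):
  [0→1]: (0.00+14.75)/2 × 1 = 7.375
  [1→7]: (14.75+12.15)/2 × 6 = 80.7
  [7→9]: (12.15+9.50)/2 × 2 = 21.65
  [9→10]: (9.50+8.39)/2 × 1 = 8.945
  [10→10.5]: (8.39+7.89)/2 × 0.5 = 4.07
  Sum = 122.74 mcg/mL·hr
Tail: C_last/k_e = 7.89/0.124 = 63.629
AUC_0→∞ (intramuscular injection) = 122.74 + 63.629 = 186.369 mcg/mL·hr
F = (AUC_ev/D_ev)/(AUC_iv/D_iv) = (186.369/250)/(185/100) = 0.745476/1.85 = 0.4030

F = 0.40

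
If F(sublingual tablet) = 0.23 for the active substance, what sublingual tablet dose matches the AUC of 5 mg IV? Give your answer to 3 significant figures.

D_sublingual = 21.7 mg

For equal systemic exposure: F × D_ev = D_iv
D_ev = D_iv / F = 5 / 0.23 = 21.7391 mg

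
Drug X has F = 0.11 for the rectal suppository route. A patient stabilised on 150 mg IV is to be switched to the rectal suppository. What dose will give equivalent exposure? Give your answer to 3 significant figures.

For equal systemic exposure: F × D_ev = D_iv
D_ev = D_iv / F = 150 / 0.11 = 1363.64 mg

D_rectal = 1360 mg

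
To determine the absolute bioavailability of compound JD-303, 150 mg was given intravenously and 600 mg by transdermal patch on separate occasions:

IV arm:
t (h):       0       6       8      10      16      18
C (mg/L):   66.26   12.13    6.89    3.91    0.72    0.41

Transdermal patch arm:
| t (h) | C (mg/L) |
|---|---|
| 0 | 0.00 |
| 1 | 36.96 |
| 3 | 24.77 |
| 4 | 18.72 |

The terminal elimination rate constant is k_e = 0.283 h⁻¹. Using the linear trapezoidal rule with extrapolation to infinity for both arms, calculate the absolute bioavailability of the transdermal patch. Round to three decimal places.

Trapezoidal AUC_0→18 (IV):
  [0→6]: (66.26+12.13)/2 × 6 = 235.17
  [6→8]: (12.13+6.89)/2 × 2 = 19.02
  [8→10]: (6.89+3.91)/2 × 2 = 10.8
  [10→16]: (3.91+0.72)/2 × 6 = 13.89
  [16→18]: (0.72+0.41)/2 × 2 = 1.13
  Sum = 280.01 mg/L·h
IV tail: 0.41/0.283 = 1.449; AUC_iv,0→∞ = 280.01 + 1.449 = 281.459 mg/L·h
Trapezoidal AUC_0→4 (transdermal patch):
  [0→1]: (0.00+36.96)/2 × 1 = 18.48
  [1→3]: (36.96+24.77)/2 × 2 = 61.73
  [3→4]: (24.77+18.72)/2 × 1 = 21.745
  Sum = 101.955 mg/L·h
transdermal patch tail: 18.72/0.283 = 66.148; AUC_ev,0→∞ = 101.955 + 66.148 = 168.103 mg/L·h
F = (AUC_ev/D_ev)/(AUC_iv/D_iv) = (168.103/600)/(281.459/150) = 0.280172/1.87639 = 0.1493

F = 0.149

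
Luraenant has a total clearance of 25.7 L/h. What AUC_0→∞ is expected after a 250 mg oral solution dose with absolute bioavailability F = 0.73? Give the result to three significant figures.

AUC_0→∞ = F × Dose / CL
        = 0.73 × 250 / 25.7 = 7.10117 mg/L·h

AUC = 7.10 mg/L·h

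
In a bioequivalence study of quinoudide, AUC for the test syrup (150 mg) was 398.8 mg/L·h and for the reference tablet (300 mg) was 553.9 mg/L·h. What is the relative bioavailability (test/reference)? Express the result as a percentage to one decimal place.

F_rel = 144.0%

F_rel = (AUC_test/D_test) / (AUC_ref/D_ref)
      = (398.8/150) / (553.9/300)
      = 2.65867 / 1.84633 = 1.4400 = 144.00%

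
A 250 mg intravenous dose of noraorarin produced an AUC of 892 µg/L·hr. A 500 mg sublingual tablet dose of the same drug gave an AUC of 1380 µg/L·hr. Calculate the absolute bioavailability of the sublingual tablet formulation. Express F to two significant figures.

F = (AUC_ev / D_ev) / (AUC_iv / D_iv)
  = (1380/500) / (892/250)
  = 2.76 / 3.568 = 0.7735

F = 0.77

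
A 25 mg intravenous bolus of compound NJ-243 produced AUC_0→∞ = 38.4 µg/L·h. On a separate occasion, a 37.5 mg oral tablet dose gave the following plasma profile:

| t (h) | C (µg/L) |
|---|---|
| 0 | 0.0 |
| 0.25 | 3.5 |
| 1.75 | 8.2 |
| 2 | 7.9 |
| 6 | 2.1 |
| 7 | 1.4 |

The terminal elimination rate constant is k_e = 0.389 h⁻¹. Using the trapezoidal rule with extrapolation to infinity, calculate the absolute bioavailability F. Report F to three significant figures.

Trapezoidal AUC_0→7 (oral tablet):
  [0→0.25]: (0.0+3.5)/2 × 0.25 = 0.4375
  [0.25→1.75]: (3.5+8.2)/2 × 1.5 = 8.775
  [1.75→2]: (8.2+7.9)/2 × 0.25 = 2.0125
  [2→6]: (7.9+2.1)/2 × 4 = 20.0
  [6→7]: (2.1+1.4)/2 × 1 = 1.75
  Sum = 32.975 µg/L·h
Tail: C_last/k_e = 1.4/0.389 = 3.599
AUC_0→∞ (oral tablet) = 32.975 + 3.599 = 36.574 µg/L·h
F = (AUC_ev/D_ev)/(AUC_iv/D_iv) = (36.574/37.5)/(38.4/25) = 0.975307/1.536 = 0.6350

F = 0.635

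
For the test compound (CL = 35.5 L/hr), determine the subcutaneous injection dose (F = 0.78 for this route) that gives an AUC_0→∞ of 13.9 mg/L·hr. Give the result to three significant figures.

Dose = 633 mg

Dose = CL × AUC_0→∞ / F
     = 35.5 × 13.9 / 0.78 = 632.628 mg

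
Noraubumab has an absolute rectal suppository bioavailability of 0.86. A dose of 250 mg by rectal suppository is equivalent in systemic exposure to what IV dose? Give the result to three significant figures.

Systemic exposure from an extravascular dose = F × D_ev, so the equivalent IV dose is F × D_ev.
D_iv = F × D_ev = 0.86 × 250 = 215 mg

D_iv = 215 mg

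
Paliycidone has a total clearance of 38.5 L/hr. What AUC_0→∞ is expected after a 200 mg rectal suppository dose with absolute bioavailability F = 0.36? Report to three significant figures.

AUC = 1.87 mg/L·hr

AUC_0→∞ = F × Dose / CL
        = 0.36 × 200 / 38.5 = 1.87013 mg/L·hr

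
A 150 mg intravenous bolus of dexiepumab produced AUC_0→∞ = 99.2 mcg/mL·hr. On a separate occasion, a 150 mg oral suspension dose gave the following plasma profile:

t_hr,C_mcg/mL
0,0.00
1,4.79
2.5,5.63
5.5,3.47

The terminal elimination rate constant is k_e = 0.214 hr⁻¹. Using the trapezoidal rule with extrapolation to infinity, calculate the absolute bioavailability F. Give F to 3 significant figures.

Trapezoidal AUC_0→5.5 (oral suspension):
  [0→1]: (0.00+4.79)/2 × 1 = 2.395
  [1→2.5]: (4.79+5.63)/2 × 1.5 = 7.815
  [2.5→5.5]: (5.63+3.47)/2 × 3 = 13.65
  Sum = 23.86 mcg/mL·hr
Tail: C_last/k_e = 3.47/0.214 = 16.215
AUC_0→∞ (oral suspension) = 23.86 + 16.215 = 40.075 mcg/mL·hr
F = (AUC_ev/D_ev)/(AUC_iv/D_iv) = (40.075/150)/(99.2/150) = 0.267167/0.661333 = 0.4040

F = 0.404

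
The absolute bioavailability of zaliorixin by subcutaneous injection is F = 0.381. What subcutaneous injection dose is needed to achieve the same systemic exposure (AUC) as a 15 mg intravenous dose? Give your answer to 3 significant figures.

For equal systemic exposure: F × D_ev = D_iv
D_ev = D_iv / F = 15 / 0.381 = 39.3701 mg

D_subcutaneous = 39.4 mg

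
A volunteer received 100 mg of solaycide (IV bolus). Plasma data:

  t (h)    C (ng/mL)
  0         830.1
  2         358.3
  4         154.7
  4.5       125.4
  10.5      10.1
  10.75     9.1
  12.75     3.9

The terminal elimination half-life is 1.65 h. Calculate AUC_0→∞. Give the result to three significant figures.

AUC = 2200 ng/mL·h

Trapezoidal AUC_0→12.75:
  [0→2]: (830.1+358.3)/2 × 2 = 1188.4
  [2→4]: (358.3+154.7)/2 × 2 = 513.0
  [4→4.5]: (154.7+125.4)/2 × 0.5 = 70.025
  [4.5→10.5]: (125.4+10.1)/2 × 6 = 406.5
  [10.5→10.75]: (10.1+9.1)/2 × 0.25 = 2.4
  [10.75→12.75]: (9.1+3.9)/2 × 2 = 13.0
  Sum = 2193.325 ng/mL·h
k_e = ln2 / t½ = 0.693147 / 1.65 = 0.4201 h^-1
Extrapolated tail: C_last / k_e = 3.9 / 0.4201 = 9.284
AUC_0→∞ = 2193.325 + 9.284 = 2202.609 ng/mL·h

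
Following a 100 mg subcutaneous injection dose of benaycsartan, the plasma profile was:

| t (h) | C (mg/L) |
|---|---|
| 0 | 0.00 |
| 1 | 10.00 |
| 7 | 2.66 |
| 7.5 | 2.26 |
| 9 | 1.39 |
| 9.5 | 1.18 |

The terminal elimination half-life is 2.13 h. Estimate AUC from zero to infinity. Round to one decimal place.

Trapezoidal AUC_0→9.5:
  [0→1]: (0.00+10.00)/2 × 1 = 5.0
  [1→7]: (10.00+2.66)/2 × 6 = 37.98
  [7→7.5]: (2.66+2.26)/2 × 0.5 = 1.23
  [7.5→9]: (2.26+1.39)/2 × 1.5 = 2.7375
  [9→9.5]: (1.39+1.18)/2 × 0.5 = 0.6425
  Sum = 47.59 mg/L·h
k_e = ln2 / t½ = 0.693147 / 2.13 = 0.3254 h^-1
Extrapolated tail: C_last / k_e = 1.18 / 0.3254 = 3.626
AUC_0→∞ = 47.59 + 3.626 = 51.216 mg/L·h

AUC = 51.2 mg/L·h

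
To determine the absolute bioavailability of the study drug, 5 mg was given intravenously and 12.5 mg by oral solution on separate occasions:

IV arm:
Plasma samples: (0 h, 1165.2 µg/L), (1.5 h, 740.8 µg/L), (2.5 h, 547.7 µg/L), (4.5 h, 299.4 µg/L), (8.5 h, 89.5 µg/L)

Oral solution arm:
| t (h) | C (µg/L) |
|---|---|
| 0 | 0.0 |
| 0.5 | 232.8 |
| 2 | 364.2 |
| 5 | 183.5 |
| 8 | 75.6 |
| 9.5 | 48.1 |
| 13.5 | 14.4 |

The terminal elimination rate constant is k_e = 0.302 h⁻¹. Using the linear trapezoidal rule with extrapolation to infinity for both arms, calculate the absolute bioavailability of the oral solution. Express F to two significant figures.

F = 0.20

Trapezoidal AUC_0→8.5 (IV):
  [0→1.5]: (1165.2+740.8)/2 × 1.5 = 1429.5
  [1.5→2.5]: (740.8+547.7)/2 × 1 = 644.25
  [2.5→4.5]: (547.7+299.4)/2 × 2 = 847.1
  [4.5→8.5]: (299.4+89.5)/2 × 4 = 777.8
  Sum = 3698.65 µg/L·h
IV tail: 89.5/0.302 = 296.358; AUC_iv,0→∞ = 3698.65 + 296.358 = 3995.008 µg/L·h
Trapezoidal AUC_0→13.5 (oral solution):
  [0→0.5]: (0.0+232.8)/2 × 0.5 = 58.2
  [0.5→2]: (232.8+364.2)/2 × 1.5 = 447.75
  [2→5]: (364.2+183.5)/2 × 3 = 821.55
  [5→8]: (183.5+75.6)/2 × 3 = 388.65
  [8→9.5]: (75.6+48.1)/2 × 1.5 = 92.775
  [9.5→13.5]: (48.1+14.4)/2 × 4 = 125.0
  Sum = 1933.925 µg/L·h
oral solution tail: 14.4/0.302 = 47.682; AUC_ev,0→∞ = 1933.925 + 47.682 = 1981.607 µg/L·h
F = (AUC_ev/D_ev)/(AUC_iv/D_iv) = (1981.607/12.5)/(3995.008/5) = 158.52856/799.0016 = 0.1984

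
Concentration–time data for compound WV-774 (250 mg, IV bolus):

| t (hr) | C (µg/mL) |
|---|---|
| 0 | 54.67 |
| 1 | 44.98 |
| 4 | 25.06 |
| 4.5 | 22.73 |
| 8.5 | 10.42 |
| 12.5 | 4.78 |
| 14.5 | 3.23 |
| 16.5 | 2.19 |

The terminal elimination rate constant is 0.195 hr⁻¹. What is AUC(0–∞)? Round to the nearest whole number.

Trapezoidal AUC_0→16.5:
  [0→1]: (54.67+44.98)/2 × 1 = 49.825
  [1→4]: (44.98+25.06)/2 × 3 = 105.06
  [4→4.5]: (25.06+22.73)/2 × 0.5 = 11.9475
  [4.5→8.5]: (22.73+10.42)/2 × 4 = 66.3
  [8.5→12.5]: (10.42+4.78)/2 × 4 = 30.4
  [12.5→14.5]: (4.78+3.23)/2 × 2 = 8.01
  [14.5→16.5]: (3.23+2.19)/2 × 2 = 5.42
  Sum = 276.9625 µg/mL·hr
Extrapolated tail: C_last / k_e = 2.19 / 0.195 = 11.231
AUC_0→∞ = 276.9625 + 11.231 = 288.1935 µg/mL·hr

AUC = 288 µg/mL·hr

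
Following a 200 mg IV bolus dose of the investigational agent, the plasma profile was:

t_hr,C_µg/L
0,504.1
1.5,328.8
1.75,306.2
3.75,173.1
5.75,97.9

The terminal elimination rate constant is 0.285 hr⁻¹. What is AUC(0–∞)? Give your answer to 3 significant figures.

Trapezoidal AUC_0→5.75:
  [0→1.5]: (504.1+328.8)/2 × 1.5 = 624.675
  [1.5→1.75]: (328.8+306.2)/2 × 0.25 = 79.375
  [1.75→3.75]: (306.2+173.1)/2 × 2 = 479.3
  [3.75→5.75]: (173.1+97.9)/2 × 2 = 271.0
  Sum = 1454.35 µg/L·hr
Extrapolated tail: C_last / k_e = 97.9 / 0.285 = 343.509
AUC_0→∞ = 1454.35 + 343.509 = 1797.859 µg/L·hr

AUC = 1800 µg/L·hr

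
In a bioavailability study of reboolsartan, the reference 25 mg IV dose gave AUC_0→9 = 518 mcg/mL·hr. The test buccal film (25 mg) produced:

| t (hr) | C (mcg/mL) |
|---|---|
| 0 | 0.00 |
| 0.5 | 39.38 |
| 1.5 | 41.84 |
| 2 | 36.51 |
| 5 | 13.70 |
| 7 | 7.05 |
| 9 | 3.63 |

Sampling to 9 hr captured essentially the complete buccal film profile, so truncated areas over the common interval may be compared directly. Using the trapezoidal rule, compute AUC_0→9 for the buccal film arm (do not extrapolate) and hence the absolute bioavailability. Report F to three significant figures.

Trapezoidal AUC_0→9 (buccal film):
  [0→0.5]: (0.00+39.38)/2 × 0.5 = 9.845
  [0.5→1.5]: (39.38+41.84)/2 × 1 = 40.61
  [1.5→2]: (41.84+36.51)/2 × 0.5 = 19.5875
  [2→5]: (36.51+13.70)/2 × 3 = 75.315
  [5→7]: (13.70+7.05)/2 × 2 = 20.75
  [7→9]: (7.05+3.63)/2 × 2 = 10.68
  Sum = 176.7875 mcg/mL·hr
F = (AUC_ev/D_ev)/(AUC_iv/D_iv) = (176.7875/25)/(518/25) = 7.0715/20.72 = 0.3413

F = 0.341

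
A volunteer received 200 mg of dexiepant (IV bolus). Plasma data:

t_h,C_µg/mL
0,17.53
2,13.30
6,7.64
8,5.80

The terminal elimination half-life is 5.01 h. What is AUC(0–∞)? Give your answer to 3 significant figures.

AUC = 128 µg/mL·h

Trapezoidal AUC_0→8:
  [0→2]: (17.53+13.30)/2 × 2 = 30.83
  [2→6]: (13.30+7.64)/2 × 4 = 41.88
  [6→8]: (7.64+5.80)/2 × 2 = 13.44
  Sum = 86.15 µg/mL·h
k_e = ln2 / t½ = 0.693147 / 5.01 = 0.1384 h^-1
Extrapolated tail: C_last / k_e = 5.80 / 0.1384 = 41.908
AUC_0→∞ = 86.15 + 41.908 = 128.058 µg/mL·h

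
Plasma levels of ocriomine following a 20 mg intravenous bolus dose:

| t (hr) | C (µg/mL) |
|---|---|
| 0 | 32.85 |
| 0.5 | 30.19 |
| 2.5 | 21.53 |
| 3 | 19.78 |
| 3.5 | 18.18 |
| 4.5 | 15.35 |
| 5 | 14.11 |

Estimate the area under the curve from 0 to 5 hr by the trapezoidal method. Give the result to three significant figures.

AUC = 111 µg/mL·hr

Trapezoidal AUC_0→5:
  [0→0.5]: (32.85+30.19)/2 × 0.5 = 15.76
  [0.5→2.5]: (30.19+21.53)/2 × 2 = 51.72
  [2.5→3]: (21.53+19.78)/2 × 0.5 = 10.3275
  [3→3.5]: (19.78+18.18)/2 × 0.5 = 9.49
  [3.5→4.5]: (18.18+15.35)/2 × 1 = 16.765
  [4.5→5]: (15.35+14.11)/2 × 0.5 = 7.365
  Sum = 111.4275 µg/mL·hr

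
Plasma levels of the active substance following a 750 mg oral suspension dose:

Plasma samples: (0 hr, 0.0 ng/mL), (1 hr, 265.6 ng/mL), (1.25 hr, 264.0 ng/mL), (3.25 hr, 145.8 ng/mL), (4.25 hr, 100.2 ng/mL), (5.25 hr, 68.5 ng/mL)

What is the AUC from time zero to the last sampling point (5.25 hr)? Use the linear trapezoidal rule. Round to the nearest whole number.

Trapezoidal AUC_0→5.25:
  [0→1]: (0.0+265.6)/2 × 1 = 132.8
  [1→1.25]: (265.6+264.0)/2 × 0.25 = 66.2
  [1.25→3.25]: (264.0+145.8)/2 × 2 = 409.8
  [3.25→4.25]: (145.8+100.2)/2 × 1 = 123.0
  [4.25→5.25]: (100.2+68.5)/2 × 1 = 84.35
  Sum = 816.15 ng/mL·hr

AUC = 816 ng/mL·hr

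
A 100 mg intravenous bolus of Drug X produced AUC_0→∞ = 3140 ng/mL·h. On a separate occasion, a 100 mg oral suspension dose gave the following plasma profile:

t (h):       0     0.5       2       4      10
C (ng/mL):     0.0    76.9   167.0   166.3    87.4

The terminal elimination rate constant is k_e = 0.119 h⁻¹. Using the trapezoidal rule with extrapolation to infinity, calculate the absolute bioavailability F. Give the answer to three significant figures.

F = 0.647

Trapezoidal AUC_0→10 (oral suspension):
  [0→0.5]: (0.0+76.9)/2 × 0.5 = 19.225
  [0.5→2]: (76.9+167.0)/2 × 1.5 = 182.925
  [2→4]: (167.0+166.3)/2 × 2 = 333.3
  [4→10]: (166.3+87.4)/2 × 6 = 761.1
  Sum = 1296.55 ng/mL·h
Tail: C_last/k_e = 87.4/0.119 = 734.454
AUC_0→∞ (oral suspension) = 1296.55 + 734.454 = 2031.004 ng/mL·h
F = (AUC_ev/D_ev)/(AUC_iv/D_iv) = (2031.004/100)/(3140/100) = 20.31004/31.4 = 0.6468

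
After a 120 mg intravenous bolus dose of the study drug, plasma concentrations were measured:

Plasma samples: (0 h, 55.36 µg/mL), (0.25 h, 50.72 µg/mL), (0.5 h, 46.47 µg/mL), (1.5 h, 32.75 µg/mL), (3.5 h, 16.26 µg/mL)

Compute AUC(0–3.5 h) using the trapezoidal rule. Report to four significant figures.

AUC = 114.0 µg/mL·h

Trapezoidal AUC_0→3.5:
  [0→0.25]: (55.36+50.72)/2 × 0.25 = 13.26
  [0.25→0.5]: (50.72+46.47)/2 × 0.25 = 12.14875
  [0.5→1.5]: (46.47+32.75)/2 × 1 = 39.61
  [1.5→3.5]: (32.75+16.26)/2 × 2 = 49.01
  Sum = 114.02875 µg/mL·h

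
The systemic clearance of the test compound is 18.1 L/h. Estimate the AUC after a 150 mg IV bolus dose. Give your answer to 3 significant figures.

AUC_0→∞ = Dose_iv / CL
        = 150 / 18.1 = 8.28729 mg/L·h

AUC = 8.29 mg/L·h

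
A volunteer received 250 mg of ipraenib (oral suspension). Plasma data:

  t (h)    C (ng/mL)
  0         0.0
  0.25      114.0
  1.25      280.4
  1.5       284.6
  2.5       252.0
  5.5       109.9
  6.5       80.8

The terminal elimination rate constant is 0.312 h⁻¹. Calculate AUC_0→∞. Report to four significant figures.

Trapezoidal AUC_0→6.5:
  [0→0.25]: (0.0+114.0)/2 × 0.25 = 14.25
  [0.25→1.25]: (114.0+280.4)/2 × 1 = 197.2
  [1.25→1.5]: (280.4+284.6)/2 × 0.25 = 70.625
  [1.5→2.5]: (284.6+252.0)/2 × 1 = 268.3
  [2.5→5.5]: (252.0+109.9)/2 × 3 = 542.85
  [5.5→6.5]: (109.9+80.8)/2 × 1 = 95.35
  Sum = 1188.575 ng/mL·h
Extrapolated tail: C_last / k_e = 80.8 / 0.312 = 258.974
AUC_0→∞ = 1188.575 + 258.974 = 1447.549 ng/mL·h

AUC = 1448 ng/mL·h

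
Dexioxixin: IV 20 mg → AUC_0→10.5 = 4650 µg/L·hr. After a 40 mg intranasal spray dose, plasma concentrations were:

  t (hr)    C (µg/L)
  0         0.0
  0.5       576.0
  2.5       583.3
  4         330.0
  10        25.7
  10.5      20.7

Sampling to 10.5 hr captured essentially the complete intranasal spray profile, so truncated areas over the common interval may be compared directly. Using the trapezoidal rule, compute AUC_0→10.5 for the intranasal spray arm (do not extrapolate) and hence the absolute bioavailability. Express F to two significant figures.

Trapezoidal AUC_0→10.5 (intranasal spray):
  [0→0.5]: (0.0+576.0)/2 × 0.5 = 144.0
  [0.5→2.5]: (576.0+583.3)/2 × 2 = 1159.3
  [2.5→4]: (583.3+330.0)/2 × 1.5 = 684.975
  [4→10]: (330.0+25.7)/2 × 6 = 1067.1
  [10→10.5]: (25.7+20.7)/2 × 0.5 = 11.6
  Sum = 3066.975 µg/L·hr
F = (AUC_ev/D_ev)/(AUC_iv/D_iv) = (3066.975/40)/(4650/20) = 76.674375/232.5 = 0.3298

F = 0.33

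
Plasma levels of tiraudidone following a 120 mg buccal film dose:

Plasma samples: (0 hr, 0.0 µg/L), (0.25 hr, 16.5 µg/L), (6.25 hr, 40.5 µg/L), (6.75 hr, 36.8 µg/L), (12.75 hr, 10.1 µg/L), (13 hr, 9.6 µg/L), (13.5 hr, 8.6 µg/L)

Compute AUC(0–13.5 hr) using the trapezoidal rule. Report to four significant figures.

AUC = 340.1 µg/L·hr

Trapezoidal AUC_0→13.5:
  [0→0.25]: (0.0+16.5)/2 × 0.25 = 2.0625
  [0.25→6.25]: (16.5+40.5)/2 × 6 = 171.0
  [6.25→6.75]: (40.5+36.8)/2 × 0.5 = 19.325
  [6.75→12.75]: (36.8+10.1)/2 × 6 = 140.7
  [12.75→13]: (10.1+9.6)/2 × 0.25 = 2.4625
  [13→13.5]: (9.6+8.6)/2 × 0.5 = 4.55
  Sum = 340.1 µg/L·hr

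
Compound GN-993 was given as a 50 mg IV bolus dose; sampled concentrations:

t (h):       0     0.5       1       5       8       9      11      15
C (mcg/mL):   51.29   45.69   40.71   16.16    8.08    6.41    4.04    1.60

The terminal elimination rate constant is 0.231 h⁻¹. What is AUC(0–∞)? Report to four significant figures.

Trapezoidal AUC_0→15:
  [0→0.5]: (51.29+45.69)/2 × 0.5 = 24.245
  [0.5→1]: (45.69+40.71)/2 × 0.5 = 21.6
  [1→5]: (40.71+16.16)/2 × 4 = 113.74
  [5→8]: (16.16+8.08)/2 × 3 = 36.36
  [8→9]: (8.08+6.41)/2 × 1 = 7.245
  [9→11]: (6.41+4.04)/2 × 2 = 10.45
  [11→15]: (4.04+1.60)/2 × 4 = 11.28
  Sum = 224.92 mcg/mL·h
Extrapolated tail: C_last / k_e = 1.60 / 0.231 = 6.926
AUC_0→∞ = 224.92 + 6.926 = 231.846 mcg/mL·h

AUC = 231.8 mcg/mL·h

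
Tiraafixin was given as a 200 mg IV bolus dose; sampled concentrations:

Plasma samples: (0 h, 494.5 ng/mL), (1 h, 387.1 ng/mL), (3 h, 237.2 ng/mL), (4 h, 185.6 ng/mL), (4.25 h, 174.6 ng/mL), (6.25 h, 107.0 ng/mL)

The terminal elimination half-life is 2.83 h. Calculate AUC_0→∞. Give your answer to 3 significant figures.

AUC = 2040 ng/mL·h

Trapezoidal AUC_0→6.25:
  [0→1]: (494.5+387.1)/2 × 1 = 440.8
  [1→3]: (387.1+237.2)/2 × 2 = 624.3
  [3→4]: (237.2+185.6)/2 × 1 = 211.4
  [4→4.25]: (185.6+174.6)/2 × 0.25 = 45.025
  [4.25→6.25]: (174.6+107.0)/2 × 2 = 281.6
  Sum = 1603.125 ng/mL·h
k_e = ln2 / t½ = 0.693147 / 2.83 = 0.2449 h^-1
Extrapolated tail: C_last / k_e = 107.0 / 0.2449 = 436.913
AUC_0→∞ = 1603.125 + 436.913 = 2040.038 ng/mL·h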